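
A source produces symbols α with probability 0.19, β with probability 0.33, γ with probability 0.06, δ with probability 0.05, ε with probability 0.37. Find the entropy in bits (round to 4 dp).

1.9734 bits

H = −Σ pᵢ log₂ pᵢ.
−0.19·log₂(0.19) = 0.4552
−0.33·log₂(0.33) = 0.5278
−0.06·log₂(0.06) = 0.2435
−0.05·log₂(0.05) = 0.2161
−0.37·log₂(0.37) = 0.5307
Sum ≈ 1.9734 → 1.9734 bits.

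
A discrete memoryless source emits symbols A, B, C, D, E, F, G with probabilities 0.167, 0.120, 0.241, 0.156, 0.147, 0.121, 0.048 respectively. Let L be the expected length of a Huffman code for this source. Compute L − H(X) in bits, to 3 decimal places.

0.062 bits

Entropy H = −Σ p log₂ p ≈ 2.6967 bits.
Huffman merges: 6/125+3/25→21/125; 121/1000+147/1000→67/250; 39/250+167/1000→323/1000; 21/125+241/1000→409/1000; 67/250+323/1000→591/1000; 409/1000+591/1000→1. L = 2759/1000 ≈ 2.7590.
L − H = 2.7590 − 2.6967 = 0.062 bits.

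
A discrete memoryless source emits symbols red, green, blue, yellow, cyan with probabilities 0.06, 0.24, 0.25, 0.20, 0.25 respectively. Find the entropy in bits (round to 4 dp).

H = −Σ pᵢ log₂ pᵢ.
−0.06·log₂(0.06) = 0.2435
−0.24·log₂(0.24) = 0.4941
−0.25·log₂(0.25) = 0.5000
−0.20·log₂(0.20) = 0.4644
−0.25·log₂(0.25) = 0.5000
Sum ≈ 2.2021 → 2.2021 bits.

2.2021 bits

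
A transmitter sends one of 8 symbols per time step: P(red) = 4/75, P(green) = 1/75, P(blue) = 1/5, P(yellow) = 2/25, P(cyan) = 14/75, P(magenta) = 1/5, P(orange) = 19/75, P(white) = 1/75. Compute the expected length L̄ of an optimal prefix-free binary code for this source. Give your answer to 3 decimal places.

2.613 bits/symbol

Repeatedly combine the two least-probable nodes; the expected code length is the sum of the merged weights.
merge 1/75 + 1/75 → 2/75
merge 2/75 + 4/75 → 2/25
merge 2/25 + 2/25 → 4/25
merge 4/25 + 14/75 → 26/75
merge 1/5 + 1/5 → 2/5
merge 19/75 + 26/75 → 3/5
merge 2/5 + 3/5 → 1
L = 2/75 + 2/25 + 4/25 + 26/75 + 2/5 + 3/5 + 1 = 196/75 ≈ 2.613 bits/symbol.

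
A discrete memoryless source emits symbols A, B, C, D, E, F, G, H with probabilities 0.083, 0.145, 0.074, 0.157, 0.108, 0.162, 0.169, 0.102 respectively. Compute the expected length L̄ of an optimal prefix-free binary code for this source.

Repeatedly combine the two least-probable nodes; the expected code length is the sum of the merged weights.
merge 37/500 + 83/1000 → 157/1000
merge 51/500 + 27/250 → 21/100
merge 29/200 + 157/1000 → 151/500
merge 157/1000 + 81/500 → 319/1000
merge 169/1000 + 21/100 → 379/1000
merge 151/500 + 319/1000 → 621/1000
merge 379/1000 + 621/1000 → 1
L = 157/1000 + 21/100 + 151/500 + 319/1000 + 379/1000 + 621/1000 + 1 = 747/250 = 2.988 bits/symbol.

2.988 bits/symbol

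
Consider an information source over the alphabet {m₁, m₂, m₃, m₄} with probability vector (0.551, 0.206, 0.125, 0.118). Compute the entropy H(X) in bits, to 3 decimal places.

H = −Σ pᵢ log₂ pᵢ.
−0.551·log₂(0.551) = 0.4738
−0.206·log₂(0.206) = 0.4695
−0.125·log₂(0.125) = 0.3750
−0.118·log₂(0.118) = 0.3638
Sum ≈ 1.6821 → 1.682 bits.

1.682 bits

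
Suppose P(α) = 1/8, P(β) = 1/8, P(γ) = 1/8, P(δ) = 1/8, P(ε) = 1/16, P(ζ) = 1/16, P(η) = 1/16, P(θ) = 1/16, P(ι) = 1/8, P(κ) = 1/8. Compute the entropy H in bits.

Each probability is a power of 1/2, so log₂(1/p) is an integer.
H = Σ p·log₂(1/p) = 1/8·3 + 1/8·3 + 1/8·3 + 1/8·3 + 1/16·4 + 1/16·4 + 1/16·4 + 1/16·4 + 1/8·3 + 1/8·3 = 3.25 bits.

3.25 bits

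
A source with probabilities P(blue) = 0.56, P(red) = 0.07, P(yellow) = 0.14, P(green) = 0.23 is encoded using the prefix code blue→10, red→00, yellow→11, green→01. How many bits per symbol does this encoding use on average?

2 bits/symbol

L̄ = Σ pᵢ·ℓᵢ = 0.56·2 + 0.07·2 + 0.14·2 + 0.23·2 = 2 bits/symbol.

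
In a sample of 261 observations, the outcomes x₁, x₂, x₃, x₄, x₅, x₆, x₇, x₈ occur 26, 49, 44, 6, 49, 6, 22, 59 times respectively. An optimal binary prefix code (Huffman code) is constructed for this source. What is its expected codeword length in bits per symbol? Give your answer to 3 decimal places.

Probabilities are the counts divided by 261.
Repeatedly combine the two least-probable nodes; the expected code length is the sum of the merged weights.
merge 2/87 + 2/87 → 4/87
merge 4/87 + 22/261 → 34/261
merge 26/261 + 34/261 → 20/87
merge 44/261 + 49/261 → 31/87
merge 49/261 + 59/261 → 12/29
merge 20/87 + 31/87 → 17/29
merge 12/29 + 17/29 → 1
L = 4/87 + 34/261 + 20/87 + 31/87 + 12/29 + 17/29 + 1 = 721/261 ≈ 2.762 bits/symbol.

2.762 bits/symbol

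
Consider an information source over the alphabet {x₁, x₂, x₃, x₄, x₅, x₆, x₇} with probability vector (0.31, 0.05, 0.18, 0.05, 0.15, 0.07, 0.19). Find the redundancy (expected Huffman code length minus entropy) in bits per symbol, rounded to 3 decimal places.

Entropy H = −Σ p log₂ p ≈ 2.5356 bits.
Huffman merges: 1/20+1/20→1/10; 7/100+1/10→17/100; 3/20+17/100→8/25; 9/50+19/100→37/100; 31/100+8/25→63/100; 37/100+63/100→1. L = 259/100 ≈ 2.5900.
L − H = 2.5900 − 2.5356 = 0.054 bits.

0.054 bits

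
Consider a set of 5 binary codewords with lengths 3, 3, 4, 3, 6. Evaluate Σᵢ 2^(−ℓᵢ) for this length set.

With common denominator 2^6 = 64: Σ 2^(−ℓᵢ) = 8/64 + 8/64 + 4/64 + 8/64 + 1/64 = 29/64 = 0.453125.

0.453125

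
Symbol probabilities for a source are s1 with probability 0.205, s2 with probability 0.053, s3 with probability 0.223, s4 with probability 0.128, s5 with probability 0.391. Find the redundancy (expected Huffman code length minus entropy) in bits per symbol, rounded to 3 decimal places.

Entropy H = −Σ p log₂ p ≈ 2.0854 bits.
Huffman merges: 53/1000+16/125→181/1000; 181/1000+41/200→193/500; 223/1000+193/500→609/1000; 391/1000+609/1000→1. L = 272/125 ≈ 2.1760.
L − H = 2.1760 − 2.0854 = 0.091 bits.

0.091 bits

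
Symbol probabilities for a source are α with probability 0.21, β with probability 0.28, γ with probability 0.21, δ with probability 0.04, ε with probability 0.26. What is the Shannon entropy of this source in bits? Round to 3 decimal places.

H = −Σ pᵢ log₂ pᵢ.
−0.21·log₂(0.21) = 0.4728
−0.28·log₂(0.28) = 0.5142
−0.21·log₂(0.21) = 0.4728
−0.04·log₂(0.04) = 0.1858
−0.26·log₂(0.26) = 0.5053
Sum ≈ 2.1509 → 2.151 bits.

2.151 bits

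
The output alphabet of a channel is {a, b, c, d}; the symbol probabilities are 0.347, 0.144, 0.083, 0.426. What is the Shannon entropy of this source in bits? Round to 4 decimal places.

H = −Σ pᵢ log₂ pᵢ.
−0.347·log₂(0.347) = 0.5299
−0.144·log₂(0.144) = 0.4026
−0.083·log₂(0.083) = 0.2980
−0.426·log₂(0.426) = 0.5244
Sum ≈ 1.7549 → 1.7549 bits.

1.7549 bits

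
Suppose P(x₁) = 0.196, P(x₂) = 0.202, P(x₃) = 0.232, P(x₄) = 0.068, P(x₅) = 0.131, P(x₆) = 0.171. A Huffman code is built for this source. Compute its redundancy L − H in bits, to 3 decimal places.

0.066 bits

Entropy H = −Σ p log₂ p ≈ 2.4995 bits.
Huffman merges: 17/250+131/1000→199/1000; 171/1000+49/250→367/1000; 199/1000+101/500→401/1000; 29/125+367/1000→599/1000; 401/1000+599/1000→1. L = 1283/500 ≈ 2.5660.
L − H = 2.5660 − 2.4995 = 0.066 bits.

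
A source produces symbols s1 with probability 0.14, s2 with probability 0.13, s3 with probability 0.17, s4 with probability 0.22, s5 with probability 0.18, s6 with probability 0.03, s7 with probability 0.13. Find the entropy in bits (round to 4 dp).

2.6746 bits

H = −Σ pᵢ log₂ pᵢ.
−0.14·log₂(0.14) = 0.3971
−0.13·log₂(0.13) = 0.3826
−0.17·log₂(0.17) = 0.4346
−0.22·log₂(0.22) = 0.4806
−0.18·log₂(0.18) = 0.4453
−0.03·log₂(0.03) = 0.1518
−0.13·log₂(0.13) = 0.3826
Sum ≈ 2.6746 → 2.6746 bits.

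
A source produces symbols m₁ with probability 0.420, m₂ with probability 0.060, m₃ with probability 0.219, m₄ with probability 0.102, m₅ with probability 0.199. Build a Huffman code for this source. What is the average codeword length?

Repeatedly combine the two least-probable nodes; the expected code length is the sum of the merged weights.
merge 3/50 + 51/500 → 81/500
merge 81/500 + 199/1000 → 361/1000
merge 219/1000 + 361/1000 → 29/50
merge 21/50 + 29/50 → 1
L = 81/500 + 361/1000 + 29/50 + 1 = 2103/1000 = 2.103 bits/symbol.

2.103 bits/symbol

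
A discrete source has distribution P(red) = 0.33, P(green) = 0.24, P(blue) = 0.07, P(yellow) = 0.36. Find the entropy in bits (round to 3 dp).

H = −Σ pᵢ log₂ pᵢ.
−0.33·log₂(0.33) = 0.5278
−0.24·log₂(0.24) = 0.4941
−0.07·log₂(0.07) = 0.2686
−0.36·log₂(0.36) = 0.5306
Sum ≈ 1.8211 → 1.821 bits.

1.821 bits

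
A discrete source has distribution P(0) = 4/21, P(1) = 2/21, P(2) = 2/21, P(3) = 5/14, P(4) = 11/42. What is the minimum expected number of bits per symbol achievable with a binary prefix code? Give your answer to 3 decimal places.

2.190 bits/symbol

Repeatedly combine the two least-probable nodes; the expected code length is the sum of the merged weights.
merge 2/21 + 2/21 → 4/21
merge 4/21 + 4/21 → 8/21
merge 11/42 + 5/14 → 13/21
merge 8/21 + 13/21 → 1
L = 4/21 + 8/21 + 13/21 + 1 = 46/21 ≈ 2.190 bits/symbol.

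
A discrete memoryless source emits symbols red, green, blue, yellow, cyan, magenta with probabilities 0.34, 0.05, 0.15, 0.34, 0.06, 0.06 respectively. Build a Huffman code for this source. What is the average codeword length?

Repeatedly combine the two least-probable nodes; the expected code length is the sum of the merged weights.
merge 1/20 + 3/50 → 11/100
merge 3/50 + 11/100 → 17/100
merge 3/20 + 17/100 → 8/25
merge 8/25 + 17/50 → 33/50
merge 17/50 + 33/50 → 1
L = 11/100 + 17/100 + 8/25 + 33/50 + 1 = 113/50 = 2.26 bits/symbol.

2.26 bits/symbol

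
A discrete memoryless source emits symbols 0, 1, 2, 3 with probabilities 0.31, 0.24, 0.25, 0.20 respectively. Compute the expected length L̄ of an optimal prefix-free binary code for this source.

Repeatedly combine the two least-probable nodes; the expected code length is the sum of the merged weights.
merge 1/5 + 6/25 → 11/25
merge 1/4 + 31/100 → 14/25
merge 11/25 + 14/25 → 1
L = 11/25 + 14/25 + 1 = 2 bits/symbol.

2 bits/symbol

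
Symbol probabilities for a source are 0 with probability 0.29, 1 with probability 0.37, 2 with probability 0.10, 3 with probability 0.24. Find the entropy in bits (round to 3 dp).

H = −Σ pᵢ log₂ pᵢ.
−0.29·log₂(0.29) = 0.5179
−0.37·log₂(0.37) = 0.5307
−0.10·log₂(0.10) = 0.3322
−0.24·log₂(0.24) = 0.4941
Sum ≈ 1.8750 → 1.875 bits.

1.875 bits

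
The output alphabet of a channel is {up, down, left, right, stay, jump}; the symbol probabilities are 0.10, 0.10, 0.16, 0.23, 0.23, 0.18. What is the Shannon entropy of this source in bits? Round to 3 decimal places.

H = −Σ pᵢ log₂ pᵢ.
−0.10·log₂(0.10) = 0.3322
−0.10·log₂(0.10) = 0.3322
−0.16·log₂(0.16) = 0.4230
−0.23·log₂(0.23) = 0.4877
−0.23·log₂(0.23) = 0.4877
−0.18·log₂(0.18) = 0.4453
Sum ≈ 2.5080 → 2.508 bits.

2.508 bits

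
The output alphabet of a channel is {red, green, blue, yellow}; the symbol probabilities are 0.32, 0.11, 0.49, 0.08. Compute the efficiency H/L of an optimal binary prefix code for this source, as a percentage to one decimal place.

Entropy H = −Σ p log₂ p ≈ 1.6721 bits.
Huffman merges: 2/25+11/100→19/100; 19/100+8/25→51/100; 49/100+51/100→1. L = 17/10 ≈ 1.7000.
Efficiency = H/L = 1.6721/1.7000 = 98.4%.

98.4%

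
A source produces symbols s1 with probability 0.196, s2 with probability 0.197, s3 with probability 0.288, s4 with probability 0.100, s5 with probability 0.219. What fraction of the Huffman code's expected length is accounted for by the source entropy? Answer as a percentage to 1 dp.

Entropy H = −Σ p log₂ p ≈ 2.2518 bits.
Huffman merges: 1/10+49/250→37/125; 197/1000+219/1000→52/125; 36/125+37/125→73/125; 52/125+73/125→1. L = 287/125 ≈ 2.2960.
Efficiency = H/L = 2.2518/2.2960 = 98.1%.

98.1%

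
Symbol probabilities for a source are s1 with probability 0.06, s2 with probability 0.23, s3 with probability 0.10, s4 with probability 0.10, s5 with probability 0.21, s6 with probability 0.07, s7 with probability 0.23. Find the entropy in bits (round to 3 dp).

H = −Σ pᵢ log₂ pᵢ.
−0.06·log₂(0.06) = 0.2435
−0.23·log₂(0.23) = 0.4877
−0.10·log₂(0.10) = 0.3322
−0.10·log₂(0.10) = 0.3322
−0.21·log₂(0.21) = 0.4728
−0.07·log₂(0.07) = 0.2686
−0.23·log₂(0.23) = 0.4877
Sum ≈ 2.6246 → 2.625 bits.

2.625 bits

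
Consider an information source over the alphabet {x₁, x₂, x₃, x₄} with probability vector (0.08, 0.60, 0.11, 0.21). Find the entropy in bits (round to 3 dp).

H = −Σ pᵢ log₂ pᵢ.
−0.08·log₂(0.08) = 0.2915
−0.60·log₂(0.60) = 0.4422
−0.11·log₂(0.11) = 0.3503
−0.21·log₂(0.21) = 0.4728
Sum ≈ 1.5568 → 1.557 bits.

1.557 bits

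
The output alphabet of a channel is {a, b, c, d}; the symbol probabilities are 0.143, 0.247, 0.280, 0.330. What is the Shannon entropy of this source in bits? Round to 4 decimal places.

1.9416 bits

H = −Σ pᵢ log₂ pᵢ.
−0.143·log₂(0.143) = 0.4012
−0.247·log₂(0.247) = 0.4983
−0.280·log₂(0.280) = 0.5142
−0.330·log₂(0.330) = 0.5278
Sum ≈ 1.9416 → 1.9416 bits.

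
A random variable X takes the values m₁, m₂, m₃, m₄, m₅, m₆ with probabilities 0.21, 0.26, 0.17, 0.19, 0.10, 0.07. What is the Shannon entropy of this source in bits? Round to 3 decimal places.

2.469 bits

H = −Σ pᵢ log₂ pᵢ.
−0.21·log₂(0.21) = 0.4728
−0.26·log₂(0.26) = 0.5053
−0.17·log₂(0.17) = 0.4346
−0.19·log₂(0.19) = 0.4552
−0.10·log₂(0.10) = 0.3322
−0.07·log₂(0.07) = 0.2686
Sum ≈ 2.4687 → 2.469 bits.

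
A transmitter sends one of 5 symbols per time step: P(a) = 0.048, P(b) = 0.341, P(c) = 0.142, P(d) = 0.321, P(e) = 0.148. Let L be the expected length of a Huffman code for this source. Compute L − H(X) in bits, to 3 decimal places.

0.113 bits

Entropy H = −Σ p log₂ p ≈ 2.0736 bits.
Huffman merges: 6/125+71/500→19/100; 37/250+19/100→169/500; 321/1000+169/500→659/1000; 341/1000+659/1000→1. L = 2187/1000 ≈ 2.1870.
L − H = 2.1870 − 2.0736 = 0.113 bits.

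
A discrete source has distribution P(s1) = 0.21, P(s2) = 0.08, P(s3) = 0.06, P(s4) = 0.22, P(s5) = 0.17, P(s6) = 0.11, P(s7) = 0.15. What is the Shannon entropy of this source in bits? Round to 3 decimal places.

H = −Σ pᵢ log₂ pᵢ.
−0.21·log₂(0.21) = 0.4728
−0.08·log₂(0.08) = 0.2915
−0.06·log₂(0.06) = 0.2435
−0.22·log₂(0.22) = 0.4806
−0.17·log₂(0.17) = 0.4346
−0.11·log₂(0.11) = 0.3503
−0.15·log₂(0.15) = 0.4105
Sum ≈ 2.6839 → 2.684 bits.

2.684 bits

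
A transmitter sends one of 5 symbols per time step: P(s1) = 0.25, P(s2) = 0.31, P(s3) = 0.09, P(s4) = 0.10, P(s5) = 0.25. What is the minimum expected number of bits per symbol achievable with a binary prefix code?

2.19 bits/symbol

Repeatedly combine the two least-probable nodes; the expected code length is the sum of the merged weights.
merge 9/100 + 1/10 → 19/100
merge 19/100 + 1/4 → 11/25
merge 1/4 + 31/100 → 14/25
merge 11/25 + 14/25 → 1
L = 19/100 + 11/25 + 14/25 + 1 = 219/100 = 2.19 bits/symbol.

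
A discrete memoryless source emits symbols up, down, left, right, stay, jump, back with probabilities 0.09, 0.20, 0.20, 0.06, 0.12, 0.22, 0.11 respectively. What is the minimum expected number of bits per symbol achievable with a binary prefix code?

2.73 bits/symbol

Repeatedly combine the two least-probable nodes; the expected code length is the sum of the merged weights.
merge 3/50 + 9/100 → 3/20
merge 11/100 + 3/25 → 23/100
merge 3/20 + 1/5 → 7/20
merge 1/5 + 11/50 → 21/50
merge 23/100 + 7/20 → 29/50
merge 21/50 + 29/50 → 1
L = 3/20 + 23/100 + 7/20 + 21/50 + 29/50 + 1 = 273/100 = 2.73 bits/symbol.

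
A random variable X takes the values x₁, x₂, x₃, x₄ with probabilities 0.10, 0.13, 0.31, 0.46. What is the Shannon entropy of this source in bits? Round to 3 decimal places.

1.754 bits

H = −Σ pᵢ log₂ pᵢ.
−0.10·log₂(0.10) = 0.3322
−0.13·log₂(0.13) = 0.3826
−0.31·log₂(0.31) = 0.5238
−0.46·log₂(0.46) = 0.5153
Sum ≈ 1.7540 → 1.754 bits.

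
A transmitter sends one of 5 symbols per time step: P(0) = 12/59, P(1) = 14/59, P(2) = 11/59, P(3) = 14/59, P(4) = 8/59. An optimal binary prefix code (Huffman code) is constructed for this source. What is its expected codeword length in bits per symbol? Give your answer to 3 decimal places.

Repeatedly combine the two least-probable nodes; the expected code length is the sum of the merged weights.
merge 8/59 + 11/59 → 19/59
merge 12/59 + 14/59 → 26/59
merge 14/59 + 19/59 → 33/59
merge 26/59 + 33/59 → 1
L = 19/59 + 26/59 + 33/59 + 1 = 137/59 ≈ 2.322 bits/symbol.

2.322 bits/symbol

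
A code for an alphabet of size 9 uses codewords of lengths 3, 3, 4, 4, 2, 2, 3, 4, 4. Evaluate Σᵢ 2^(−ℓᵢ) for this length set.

1.125

With common denominator 2^4 = 16: Σ 2^(−ℓᵢ) = 2/16 + 2/16 + 1/16 + 1/16 + 4/16 + 4/16 + 2/16 + 1/16 + 1/16 = 18/16 = 1.125.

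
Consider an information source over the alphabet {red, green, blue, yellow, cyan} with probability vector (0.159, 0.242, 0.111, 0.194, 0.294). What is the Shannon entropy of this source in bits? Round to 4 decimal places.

H = −Σ pᵢ log₂ pᵢ.
−0.159·log₂(0.159) = 0.4218
−0.242·log₂(0.242) = 0.4954
−0.111·log₂(0.111) = 0.3520
−0.194·log₂(0.194) = 0.4590
−0.294·log₂(0.294) = 0.5192
Sum ≈ 2.2474 → 2.2474 bits.

2.2474 bits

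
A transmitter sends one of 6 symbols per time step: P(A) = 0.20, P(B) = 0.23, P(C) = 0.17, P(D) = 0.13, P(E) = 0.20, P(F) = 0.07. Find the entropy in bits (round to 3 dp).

2.502 bits

H = −Σ pᵢ log₂ pᵢ.
−0.20·log₂(0.20) = 0.4644
−0.23·log₂(0.23) = 0.4877
−0.17·log₂(0.17) = 0.4346
−0.13·log₂(0.13) = 0.3826
−0.20·log₂(0.20) = 0.4644
−0.07·log₂(0.07) = 0.2686
Sum ≈ 2.5022 → 2.502 bits.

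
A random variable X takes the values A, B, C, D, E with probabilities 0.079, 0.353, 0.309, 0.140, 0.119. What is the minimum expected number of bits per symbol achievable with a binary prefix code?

Repeatedly combine the two least-probable nodes; the expected code length is the sum of the merged weights.
merge 79/1000 + 119/1000 → 99/500
merge 7/50 + 99/500 → 169/500
merge 309/1000 + 169/500 → 647/1000
merge 353/1000 + 647/1000 → 1
L = 99/500 + 169/500 + 647/1000 + 1 = 2183/1000 = 2.183 bits/symbol.

2.183 bits/symbol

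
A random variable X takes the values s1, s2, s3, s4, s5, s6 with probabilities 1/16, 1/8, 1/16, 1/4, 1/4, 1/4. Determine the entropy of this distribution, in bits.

Each probability is a power of 1/2, so log₂(1/p) is an integer.
H = Σ p·log₂(1/p) = 1/16·4 + 1/8·3 + 1/16·4 + 1/4·2 + 1/4·2 + 1/4·2 = 2.375 bits.

2.375 bits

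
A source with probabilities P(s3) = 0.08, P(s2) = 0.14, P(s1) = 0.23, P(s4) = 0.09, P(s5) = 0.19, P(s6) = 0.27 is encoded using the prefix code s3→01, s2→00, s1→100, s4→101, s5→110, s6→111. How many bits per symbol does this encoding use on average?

L̄ = Σ pᵢ·ℓᵢ = 0.08·2 + 0.14·2 + 0.23·3 + 0.09·3 + 0.19·3 + 0.27·3 = 2.78 bits/symbol.

2.78 bits/symbol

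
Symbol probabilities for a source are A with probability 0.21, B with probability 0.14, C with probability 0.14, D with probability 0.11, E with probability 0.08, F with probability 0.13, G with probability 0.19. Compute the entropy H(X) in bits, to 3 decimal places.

2.747 bits

H = −Σ pᵢ log₂ pᵢ.
−0.21·log₂(0.21) = 0.4728
−0.14·log₂(0.14) = 0.3971
−0.14·log₂(0.14) = 0.3971
−0.11·log₂(0.11) = 0.3503
−0.08·log₂(0.08) = 0.2915
−0.13·log₂(0.13) = 0.3826
−0.19·log₂(0.19) = 0.4552
Sum ≈ 2.7467 → 2.747 bits.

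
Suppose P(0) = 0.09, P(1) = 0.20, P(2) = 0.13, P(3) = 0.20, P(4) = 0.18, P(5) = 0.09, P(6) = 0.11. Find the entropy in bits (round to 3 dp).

2.732 bits

H = −Σ pᵢ log₂ pᵢ.
−0.09·log₂(0.09) = 0.3127
−0.20·log₂(0.20) = 0.4644
−0.13·log₂(0.13) = 0.3826
−0.20·log₂(0.20) = 0.4644
−0.18·log₂(0.18) = 0.4453
−0.09·log₂(0.09) = 0.3127
−0.11·log₂(0.11) = 0.3503
Sum ≈ 2.7323 → 2.732 bits.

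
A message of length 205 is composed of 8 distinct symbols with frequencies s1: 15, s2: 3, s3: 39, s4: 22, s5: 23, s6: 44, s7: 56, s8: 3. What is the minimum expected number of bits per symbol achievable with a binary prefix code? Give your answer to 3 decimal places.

2.644 bits/symbol

Probabilities are the counts divided by 205.
Repeatedly combine the two least-probable nodes; the expected code length is the sum of the merged weights.
merge 3/205 + 3/205 → 6/205
merge 6/205 + 3/41 → 21/205
merge 21/205 + 22/205 → 43/205
merge 23/205 + 39/205 → 62/205
merge 43/205 + 44/205 → 87/205
merge 56/205 + 62/205 → 118/205
merge 87/205 + 118/205 → 1
L = 6/205 + 21/205 + 43/205 + 62/205 + 87/205 + 118/205 + 1 = 542/205 ≈ 2.644 bits/symbol.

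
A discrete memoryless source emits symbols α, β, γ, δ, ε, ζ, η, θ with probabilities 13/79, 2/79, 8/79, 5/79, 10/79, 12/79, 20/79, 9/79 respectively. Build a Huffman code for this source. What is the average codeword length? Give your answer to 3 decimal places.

2.835 bits/symbol

Repeatedly combine the two least-probable nodes; the expected code length is the sum of the merged weights.
merge 2/79 + 5/79 → 7/79
merge 7/79 + 8/79 → 15/79
merge 9/79 + 10/79 → 19/79
merge 12/79 + 13/79 → 25/79
merge 15/79 + 19/79 → 34/79
merge 20/79 + 25/79 → 45/79
merge 34/79 + 45/79 → 1
L = 7/79 + 15/79 + 19/79 + 25/79 + 34/79 + 45/79 + 1 = 224/79 ≈ 2.835 bits/symbol.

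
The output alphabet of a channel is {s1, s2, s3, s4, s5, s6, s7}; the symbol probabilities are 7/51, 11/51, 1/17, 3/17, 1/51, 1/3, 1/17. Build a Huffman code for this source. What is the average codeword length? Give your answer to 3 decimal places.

Repeatedly combine the two least-probable nodes; the expected code length is the sum of the merged weights.
merge 1/51 + 1/17 → 4/51
merge 1/17 + 4/51 → 7/51
merge 7/51 + 7/51 → 14/51
merge 3/17 + 11/51 → 20/51
merge 14/51 + 1/3 → 31/51
merge 20/51 + 31/51 → 1
L = 4/51 + 7/51 + 14/51 + 20/51 + 31/51 + 1 = 127/51 ≈ 2.490 bits/symbol.

2.490 bits/symbol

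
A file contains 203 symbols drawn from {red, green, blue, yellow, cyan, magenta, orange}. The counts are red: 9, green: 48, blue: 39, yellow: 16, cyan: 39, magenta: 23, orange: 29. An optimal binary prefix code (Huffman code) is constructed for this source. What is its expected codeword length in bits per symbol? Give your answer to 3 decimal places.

Probabilities are the counts divided by 203.
Repeatedly combine the two least-probable nodes; the expected code length is the sum of the merged weights.
merge 9/203 + 16/203 → 25/203
merge 23/203 + 25/203 → 48/203
merge 1/7 + 39/203 → 68/203
merge 39/203 + 48/203 → 3/7
merge 48/203 + 68/203 → 4/7
merge 3/7 + 4/7 → 1
L = 25/203 + 48/203 + 68/203 + 3/7 + 4/7 + 1 = 547/203 ≈ 2.695 bits/symbol.

2.695 bits/symbol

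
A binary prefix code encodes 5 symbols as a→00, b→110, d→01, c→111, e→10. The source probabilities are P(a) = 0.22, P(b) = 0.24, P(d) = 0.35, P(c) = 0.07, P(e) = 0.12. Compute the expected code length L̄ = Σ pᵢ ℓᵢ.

2.31 bits/symbol

L̄ = Σ pᵢ·ℓᵢ = 0.22·2 + 0.24·3 + 0.35·2 + 0.07·3 + 0.12·2 = 2.31 bits/symbol.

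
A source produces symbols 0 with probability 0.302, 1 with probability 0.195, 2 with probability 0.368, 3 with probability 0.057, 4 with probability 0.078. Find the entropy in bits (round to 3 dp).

H = −Σ pᵢ log₂ pᵢ.
−0.302·log₂(0.302) = 0.5217
−0.195·log₂(0.195) = 0.4599
−0.368·log₂(0.368) = 0.5307
−0.057·log₂(0.057) = 0.2356
−0.078·log₂(0.078) = 0.2871
Sum ≈ 2.0349 → 2.035 bits.

2.035 bits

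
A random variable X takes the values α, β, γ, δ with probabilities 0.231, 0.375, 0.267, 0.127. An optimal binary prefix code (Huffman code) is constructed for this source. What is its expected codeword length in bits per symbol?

Repeatedly combine the two least-probable nodes; the expected code length is the sum of the merged weights.
merge 127/1000 + 231/1000 → 179/500
merge 267/1000 + 179/500 → 5/8
merge 3/8 + 5/8 → 1
L = 179/500 + 5/8 + 1 = 1983/1000 = 1.983 bits/symbol.

1.983 bits/symbol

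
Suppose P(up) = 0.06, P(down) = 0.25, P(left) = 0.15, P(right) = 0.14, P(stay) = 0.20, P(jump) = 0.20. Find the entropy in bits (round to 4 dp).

H = −Σ pᵢ log₂ pᵢ.
−0.06·log₂(0.06) = 0.2435
−0.25·log₂(0.25) = 0.5000
−0.15·log₂(0.15) = 0.4105
−0.14·log₂(0.14) = 0.3971
−0.20·log₂(0.20) = 0.4644
−0.20·log₂(0.20) = 0.4644
Sum ≈ 2.4800 → 2.4800 bits.

2.4800 bits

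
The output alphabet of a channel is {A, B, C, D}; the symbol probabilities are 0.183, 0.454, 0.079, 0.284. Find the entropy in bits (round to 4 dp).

1.7706 bits

H = −Σ pᵢ log₂ pᵢ.
−0.183·log₂(0.183) = 0.4484
−0.454·log₂(0.454) = 0.5172
−0.079·log₂(0.079) = 0.2893
−0.284·log₂(0.284) = 0.5158
Sum ≈ 1.7706 → 1.7706 bits.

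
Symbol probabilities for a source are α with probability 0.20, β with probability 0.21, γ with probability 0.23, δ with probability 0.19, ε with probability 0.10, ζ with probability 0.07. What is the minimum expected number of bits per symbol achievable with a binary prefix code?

2.53 bits/symbol

Repeatedly combine the two least-probable nodes; the expected code length is the sum of the merged weights.
merge 7/100 + 1/10 → 17/100
merge 17/100 + 19/100 → 9/25
merge 1/5 + 21/100 → 41/100
merge 23/100 + 9/25 → 59/100
merge 41/100 + 59/100 → 1
L = 17/100 + 9/25 + 41/100 + 59/100 + 1 = 253/100 = 2.53 bits/symbol.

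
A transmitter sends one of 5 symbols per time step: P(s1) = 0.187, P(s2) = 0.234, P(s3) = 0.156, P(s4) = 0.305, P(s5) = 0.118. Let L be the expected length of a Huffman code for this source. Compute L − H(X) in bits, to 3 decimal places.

Entropy H = −Σ p log₂ p ≈ 2.2471 bits.
Huffman merges: 59/500+39/250→137/500; 187/1000+117/500→421/1000; 137/500+61/200→579/1000; 421/1000+579/1000→1. L = 1137/500 ≈ 2.2740.
L − H = 2.2740 − 2.2471 = 0.027 bits.

0.027 bits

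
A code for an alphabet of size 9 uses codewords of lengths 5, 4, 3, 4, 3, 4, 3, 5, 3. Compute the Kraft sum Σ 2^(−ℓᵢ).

With common denominator 2^5 = 32: Σ 2^(−ℓᵢ) = 1/32 + 2/32 + 4/32 + 2/32 + 4/32 + 2/32 + 4/32 + 1/32 + 4/32 = 24/32 = 0.75.

0.75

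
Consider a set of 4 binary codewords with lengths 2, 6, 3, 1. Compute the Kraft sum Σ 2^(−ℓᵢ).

With common denominator 2^6 = 64: Σ 2^(−ℓᵢ) = 16/64 + 1/64 + 8/64 + 32/64 = 57/64 = 0.890625.

0.890625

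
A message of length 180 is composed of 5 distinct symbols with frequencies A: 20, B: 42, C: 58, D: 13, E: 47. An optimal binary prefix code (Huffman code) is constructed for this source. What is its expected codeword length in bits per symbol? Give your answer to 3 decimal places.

Probabilities are the counts divided by 180.
Repeatedly combine the two least-probable nodes; the expected code length is the sum of the merged weights.
merge 13/180 + 1/9 → 11/60
merge 11/60 + 7/30 → 5/12
merge 47/180 + 29/90 → 7/12
merge 5/12 + 7/12 → 1
L = 11/60 + 5/12 + 7/12 + 1 = 131/60 ≈ 2.183 bits/symbol.

2.183 bits/symbol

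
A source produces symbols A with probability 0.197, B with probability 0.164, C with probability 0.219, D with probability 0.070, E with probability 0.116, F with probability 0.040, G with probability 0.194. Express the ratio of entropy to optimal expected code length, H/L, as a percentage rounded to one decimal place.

98.1%

Entropy H = −Σ p log₂ p ≈ 2.6431 bits.
Huffman merges: 1/25+7/100→11/100; 11/100+29/250→113/500; 41/250+97/500→179/500; 197/1000+219/1000→52/125; 113/500+179/500→73/125; 52/125+73/125→1. L = 1347/500 ≈ 2.6940.
Efficiency = H/L = 2.6431/2.6940 = 98.1%.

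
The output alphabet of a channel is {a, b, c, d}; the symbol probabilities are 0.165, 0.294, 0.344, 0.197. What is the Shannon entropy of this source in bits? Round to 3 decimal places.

H = −Σ pᵢ log₂ pᵢ.
−0.165·log₂(0.165) = 0.4289
−0.294·log₂(0.294) = 0.5192
−0.344·log₂(0.344) = 0.5296
−0.197·log₂(0.197) = 0.4617
Sum ≈ 1.9395 → 1.939 bits.

1.939 bits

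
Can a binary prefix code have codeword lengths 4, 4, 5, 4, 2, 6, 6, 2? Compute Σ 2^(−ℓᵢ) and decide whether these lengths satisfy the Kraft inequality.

0.75; yes

With common denominator 2^6 = 64: Σ 2^(−ℓᵢ) = 4/64 + 4/64 + 2/64 + 4/64 + 16/64 + 1/64 + 1/64 + 16/64 = 48/64 = 0.75.
Kraft's inequality requires Σ ≤ 1; here Σ = 0.75 ≤ 1, so such a prefix code exists.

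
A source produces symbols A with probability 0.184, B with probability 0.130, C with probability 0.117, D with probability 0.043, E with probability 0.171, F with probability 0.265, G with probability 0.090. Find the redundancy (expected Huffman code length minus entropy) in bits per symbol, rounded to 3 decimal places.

0.039 bits

Entropy H = −Σ p log₂ p ≈ 2.6454 bits.
Huffman merges: 43/1000+9/100→133/1000; 117/1000+13/100→247/1000; 133/1000+171/1000→38/125; 23/125+247/1000→431/1000; 53/200+38/125→569/1000; 431/1000+569/1000→1. L = 671/250 ≈ 2.6840.
L − H = 2.6840 − 2.6454 = 0.039 bits.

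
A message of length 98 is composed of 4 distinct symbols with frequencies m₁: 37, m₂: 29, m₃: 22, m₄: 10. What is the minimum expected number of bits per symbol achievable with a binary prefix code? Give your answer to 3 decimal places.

1.949 bits/symbol

Probabilities are the counts divided by 98.
Repeatedly combine the two least-probable nodes; the expected code length is the sum of the merged weights.
merge 5/49 + 11/49 → 16/49
merge 29/98 + 16/49 → 61/98
merge 37/98 + 61/98 → 1
L = 16/49 + 61/98 + 1 = 191/98 ≈ 1.949 bits/symbol.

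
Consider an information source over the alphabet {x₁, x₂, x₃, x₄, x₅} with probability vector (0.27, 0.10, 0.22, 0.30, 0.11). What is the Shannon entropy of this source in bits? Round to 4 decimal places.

2.1942 bits

H = −Σ pᵢ log₂ pᵢ.
−0.27·log₂(0.27) = 0.5100
−0.10·log₂(0.10) = 0.3322
−0.22·log₂(0.22) = 0.4806
−0.30·log₂(0.30) = 0.5211
−0.11·log₂(0.11) = 0.3503
Sum ≈ 2.1942 → 2.1942 bits.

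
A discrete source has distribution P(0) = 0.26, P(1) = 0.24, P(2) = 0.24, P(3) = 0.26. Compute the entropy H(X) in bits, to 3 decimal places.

1.999 bits

H = −Σ pᵢ log₂ pᵢ.
−0.26·log₂(0.26) = 0.5053
−0.24·log₂(0.24) = 0.4941
−0.24·log₂(0.24) = 0.4941
−0.26·log₂(0.26) = 0.5053
Sum ≈ 1.9988 → 1.999 bits.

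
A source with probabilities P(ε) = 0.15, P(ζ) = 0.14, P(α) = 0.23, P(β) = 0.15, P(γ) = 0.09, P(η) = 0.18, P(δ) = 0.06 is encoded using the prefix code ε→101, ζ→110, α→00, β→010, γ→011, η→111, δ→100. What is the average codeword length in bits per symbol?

L̄ = Σ pᵢ·ℓᵢ = 0.15·3 + 0.14·3 + 0.23·2 + 0.15·3 + 0.09·3 + 0.18·3 + 0.06·3 = 2.77 bits/symbol.

2.77 bits/symbol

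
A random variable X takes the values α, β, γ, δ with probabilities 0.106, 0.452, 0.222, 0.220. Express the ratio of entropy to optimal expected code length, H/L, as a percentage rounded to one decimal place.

97.3%

Entropy H = −Σ p log₂ p ≈ 1.8236 bits.
Huffman merges: 53/500+11/50→163/500; 111/500+163/500→137/250; 113/250+137/250→1. L = 937/500 ≈ 1.8740.
Efficiency = H/L = 1.8236/1.8740 = 97.3%.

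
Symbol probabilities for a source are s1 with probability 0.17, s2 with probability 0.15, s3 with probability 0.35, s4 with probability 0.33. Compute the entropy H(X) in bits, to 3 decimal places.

1.903 bits

H = −Σ pᵢ log₂ pᵢ.
−0.17·log₂(0.17) = 0.4346
−0.15·log₂(0.15) = 0.4105
−0.35·log₂(0.35) = 0.5301
−0.33·log₂(0.33) = 0.5278
Sum ≈ 1.9031 → 1.903 bits.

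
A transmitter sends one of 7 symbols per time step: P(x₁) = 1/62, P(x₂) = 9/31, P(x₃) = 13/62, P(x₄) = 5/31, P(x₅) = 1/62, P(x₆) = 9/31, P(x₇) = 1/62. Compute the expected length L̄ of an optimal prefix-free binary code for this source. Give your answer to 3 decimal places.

Repeatedly combine the two least-probable nodes; the expected code length is the sum of the merged weights.
merge 1/62 + 1/62 → 1/31
merge 1/62 + 1/31 → 3/62
merge 3/62 + 5/31 → 13/62
merge 13/62 + 13/62 → 13/31
merge 9/31 + 9/31 → 18/31
merge 13/31 + 18/31 → 1
L = 1/31 + 3/62 + 13/62 + 13/31 + 18/31 + 1 = 71/31 ≈ 2.290 bits/symbol.

2.290 bits/symbol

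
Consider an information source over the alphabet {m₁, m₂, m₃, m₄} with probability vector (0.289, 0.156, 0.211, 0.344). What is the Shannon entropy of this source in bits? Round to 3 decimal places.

H = −Σ pᵢ log₂ pᵢ.
−0.289·log₂(0.289) = 0.5176
−0.156·log₂(0.156) = 0.4181
−0.211·log₂(0.211) = 0.4736
−0.344·log₂(0.344) = 0.5296
Sum ≈ 1.9389 → 1.939 bits.

1.939 bits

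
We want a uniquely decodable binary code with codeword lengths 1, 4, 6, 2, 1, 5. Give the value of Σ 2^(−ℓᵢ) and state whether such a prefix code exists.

1.359375; no

With common denominator 2^6 = 64: Σ 2^(−ℓᵢ) = 32/64 + 4/64 + 1/64 + 16/64 + 32/64 + 2/64 = 87/64 = 1.359375.
Kraft's inequality requires Σ ≤ 1; here Σ = 1.359375 > 1, so no such prefix code exists.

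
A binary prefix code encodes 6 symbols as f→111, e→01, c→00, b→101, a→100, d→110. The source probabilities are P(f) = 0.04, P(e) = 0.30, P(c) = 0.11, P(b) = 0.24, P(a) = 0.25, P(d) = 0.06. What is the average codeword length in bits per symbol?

2.59 bits/symbol

L̄ = Σ pᵢ·ℓᵢ = 0.04·3 + 0.30·2 + 0.11·2 + 0.24·3 + 0.25·3 + 0.06·3 = 2.59 bits/symbol.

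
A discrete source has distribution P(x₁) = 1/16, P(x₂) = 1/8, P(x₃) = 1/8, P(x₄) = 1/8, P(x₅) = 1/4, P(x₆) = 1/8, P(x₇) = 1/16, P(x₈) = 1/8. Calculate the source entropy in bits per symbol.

2.875 bits

Each probability is a power of 1/2, so log₂(1/p) is an integer.
H = Σ p·log₂(1/p) = 1/16·4 + 1/8·3 + 1/8·3 + 1/8·3 + 1/4·2 + 1/8·3 + 1/16·4 + 1/8·3 = 2.875 bits.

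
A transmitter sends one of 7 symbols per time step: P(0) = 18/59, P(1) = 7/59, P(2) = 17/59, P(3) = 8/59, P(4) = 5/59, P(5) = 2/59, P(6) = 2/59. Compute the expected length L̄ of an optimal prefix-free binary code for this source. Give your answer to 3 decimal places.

2.475 bits/symbol

Repeatedly combine the two least-probable nodes; the expected code length is the sum of the merged weights.
merge 2/59 + 2/59 → 4/59
merge 4/59 + 5/59 → 9/59
merge 7/59 + 8/59 → 15/59
merge 9/59 + 15/59 → 24/59
merge 17/59 + 18/59 → 35/59
merge 24/59 + 35/59 → 1
L = 4/59 + 9/59 + 15/59 + 24/59 + 35/59 + 1 = 146/59 ≈ 2.475 bits/symbol.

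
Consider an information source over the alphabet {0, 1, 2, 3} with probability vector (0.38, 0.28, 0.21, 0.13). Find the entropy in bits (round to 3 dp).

1.900 bits

H = −Σ pᵢ log₂ pᵢ.
−0.38·log₂(0.38) = 0.5305
−0.28·log₂(0.28) = 0.5142
−0.21·log₂(0.21) = 0.4728
−0.13·log₂(0.13) = 0.3826
Sum ≈ 1.9001 → 1.900 bits.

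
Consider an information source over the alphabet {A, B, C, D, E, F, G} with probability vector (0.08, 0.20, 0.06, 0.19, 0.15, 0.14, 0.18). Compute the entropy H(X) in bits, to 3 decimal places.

H = −Σ pᵢ log₂ pᵢ.
−0.08·log₂(0.08) = 0.2915
−0.20·log₂(0.20) = 0.4644
−0.06·log₂(0.06) = 0.2435
−0.19·log₂(0.19) = 0.4552
−0.15·log₂(0.15) = 0.4105
−0.14·log₂(0.14) = 0.3971
−0.18·log₂(0.18) = 0.4453
Sum ≈ 2.7076 → 2.708 bits.

2.708 bits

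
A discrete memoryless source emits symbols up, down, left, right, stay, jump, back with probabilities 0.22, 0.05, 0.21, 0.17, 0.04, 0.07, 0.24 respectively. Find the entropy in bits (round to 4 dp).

2.5525 bits

H = −Σ pᵢ log₂ pᵢ.
−0.22·log₂(0.22) = 0.4806
−0.05·log₂(0.05) = 0.2161
−0.21·log₂(0.21) = 0.4728
−0.17·log₂(0.17) = 0.4346
−0.04·log₂(0.04) = 0.1858
−0.07·log₂(0.07) = 0.2686
−0.24·log₂(0.24) = 0.4941
Sum ≈ 2.5525 → 2.5525 bits.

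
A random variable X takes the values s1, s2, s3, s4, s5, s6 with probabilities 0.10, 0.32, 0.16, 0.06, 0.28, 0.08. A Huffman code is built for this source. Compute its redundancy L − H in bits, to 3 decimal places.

Entropy H = −Σ p log₂ p ≈ 2.3305 bits.
Huffman merges: 3/50+2/25→7/50; 1/10+7/50→6/25; 4/25+6/25→2/5; 7/25+8/25→3/5; 2/5+3/5→1. L = 119/50 ≈ 2.3800.
L − H = 2.3800 − 2.3305 = 0.049 bits.

0.049 bits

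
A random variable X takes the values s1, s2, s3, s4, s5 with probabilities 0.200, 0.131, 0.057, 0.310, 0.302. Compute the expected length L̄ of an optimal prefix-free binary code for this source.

2.188 bits/symbol

Repeatedly combine the two least-probable nodes; the expected code length is the sum of the merged weights.
merge 57/1000 + 131/1000 → 47/250
merge 47/250 + 1/5 → 97/250
merge 151/500 + 31/100 → 153/250
merge 97/250 + 153/250 → 1
L = 47/250 + 97/250 + 153/250 + 1 = 547/250 = 2.188 bits/symbol.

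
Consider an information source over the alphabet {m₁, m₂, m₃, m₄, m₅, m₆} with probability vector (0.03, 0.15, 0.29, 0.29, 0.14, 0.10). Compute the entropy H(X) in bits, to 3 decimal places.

H = −Σ pᵢ log₂ pᵢ.
−0.03·log₂(0.03) = 0.1518
−0.15·log₂(0.15) = 0.4105
−0.29·log₂(0.29) = 0.5179
−0.29·log₂(0.29) = 0.5179
−0.14·log₂(0.14) = 0.3971
−0.10·log₂(0.10) = 0.3322
Sum ≈ 2.3274 → 2.327 bits.

2.327 bits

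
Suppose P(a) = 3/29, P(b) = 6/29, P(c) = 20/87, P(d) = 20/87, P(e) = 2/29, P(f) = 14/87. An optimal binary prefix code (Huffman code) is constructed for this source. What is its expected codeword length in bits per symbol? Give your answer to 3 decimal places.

2.506 bits/symbol

Repeatedly combine the two least-probable nodes; the expected code length is the sum of the merged weights.
merge 2/29 + 3/29 → 5/29
merge 14/87 + 5/29 → 1/3
merge 6/29 + 20/87 → 38/87
merge 20/87 + 1/3 → 49/87
merge 38/87 + 49/87 → 1
L = 5/29 + 1/3 + 38/87 + 49/87 + 1 = 218/87 ≈ 2.506 bits/symbol.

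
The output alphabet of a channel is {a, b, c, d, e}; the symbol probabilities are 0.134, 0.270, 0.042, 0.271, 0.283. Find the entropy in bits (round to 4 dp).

H = −Σ pᵢ log₂ pᵢ.
−0.134·log₂(0.134) = 0.3886
−0.270·log₂(0.270) = 0.5100
−0.042·log₂(0.042) = 0.1921
−0.271·log₂(0.271) = 0.5105
−0.283·log₂(0.283) = 0.5154
Sum ≈ 2.1165 → 2.1165 bits.

2.1165 bits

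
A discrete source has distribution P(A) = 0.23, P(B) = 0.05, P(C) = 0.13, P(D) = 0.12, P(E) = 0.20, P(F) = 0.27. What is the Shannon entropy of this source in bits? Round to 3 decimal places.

2.428 bits

H = −Σ pᵢ log₂ pᵢ.
−0.23·log₂(0.23) = 0.4877
−0.05·log₂(0.05) = 0.2161
−0.13·log₂(0.13) = 0.3826
−0.12·log₂(0.12) = 0.3671
−0.20·log₂(0.20) = 0.4644
−0.27·log₂(0.27) = 0.5100
Sum ≈ 2.4279 → 2.428 bits.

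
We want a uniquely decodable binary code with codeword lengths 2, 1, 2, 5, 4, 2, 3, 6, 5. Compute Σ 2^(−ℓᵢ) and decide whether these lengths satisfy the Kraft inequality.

1.515625; no

With common denominator 2^6 = 64: Σ 2^(−ℓᵢ) = 16/64 + 32/64 + 16/64 + 2/64 + 4/64 + 16/64 + 8/64 + 1/64 + 2/64 = 97/64 = 1.515625.
Kraft's inequality requires Σ ≤ 1; here Σ = 1.515625 > 1, so no such prefix code exists.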